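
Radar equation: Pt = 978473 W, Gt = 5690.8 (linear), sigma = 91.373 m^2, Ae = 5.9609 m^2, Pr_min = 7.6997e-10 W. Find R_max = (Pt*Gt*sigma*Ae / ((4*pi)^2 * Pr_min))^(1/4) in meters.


R^4 = 978473*5690.8*91.373*5.9609 / ((4*pi)^2 * 7.6997e-10) = 2.494356e+19
R_max = 2.494356e+19^0.25 = 70671 m

70671 m


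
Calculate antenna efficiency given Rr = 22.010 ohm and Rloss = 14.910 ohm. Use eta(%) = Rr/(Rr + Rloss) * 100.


eta = 22.010 / (22.010 + 14.910) * 100 = 59.62%

59.62%


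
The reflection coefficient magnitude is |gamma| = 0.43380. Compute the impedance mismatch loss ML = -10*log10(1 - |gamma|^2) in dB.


ML = -10 * log10(1 - 0.43380^2) = -10 * log10(0.81181756) = 0.9054 dB

0.9054 dB


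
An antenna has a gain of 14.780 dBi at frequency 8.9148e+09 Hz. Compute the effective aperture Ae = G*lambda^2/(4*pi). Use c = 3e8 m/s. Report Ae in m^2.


lambda = c / f = 3.0000e+08 / 8.9148e+09 = 0.03365190 m
G_linear = 10^(14.780/10) = 30.06076
Ae = G_linear * lambda^2 / (4*pi) = 30.06076 * 0.03365190^2 / (4*pi) = 2.709e-03 m^2

2.709e-03 m^2


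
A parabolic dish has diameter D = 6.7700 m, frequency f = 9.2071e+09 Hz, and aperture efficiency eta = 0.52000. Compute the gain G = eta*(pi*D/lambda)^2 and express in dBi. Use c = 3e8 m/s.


lambda = c / f = 3.0000e+08 / 9.2071e+09 = 0.03258355 m
G_linear = 0.52000 * (pi * 6.7700 / 0.03258355)^2 = 221556.1
G_dBi = 10 * log10(221556.1) = 53.45 dBi

53.45 dBi


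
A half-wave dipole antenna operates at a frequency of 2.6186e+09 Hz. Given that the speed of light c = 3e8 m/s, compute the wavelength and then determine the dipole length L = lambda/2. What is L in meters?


lambda = c / f = 3.0000e+08 / 2.6186e+09 = 0.1145650 m
L = lambda / 2 = 0.1145650 / 2 = 0.05728 m

0.05728 m


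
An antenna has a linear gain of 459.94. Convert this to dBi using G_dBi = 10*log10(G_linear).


G_dBi = 10 * log10(459.94) = 26.63 dBi

26.63 dBi


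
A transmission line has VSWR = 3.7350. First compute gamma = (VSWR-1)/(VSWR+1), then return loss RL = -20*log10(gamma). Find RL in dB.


gamma = (3.7350 - 1) / (3.7350 + 1) = 0.5776135
RL = -20 * log10(0.5776135) = 4.767 dB

4.767 dB


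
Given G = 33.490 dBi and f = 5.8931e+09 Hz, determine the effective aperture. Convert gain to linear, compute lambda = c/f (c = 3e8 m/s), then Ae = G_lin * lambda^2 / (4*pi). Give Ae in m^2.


lambda = c / f = 3.0000e+08 / 5.8931e+09 = 0.05090699 m
G_linear = 10^(33.490/10) = 2233.572
Ae = G_linear * lambda^2 / (4*pi) = 2233.572 * 0.05090699^2 / (4*pi) = 0.4606 m^2

0.4606 m^2


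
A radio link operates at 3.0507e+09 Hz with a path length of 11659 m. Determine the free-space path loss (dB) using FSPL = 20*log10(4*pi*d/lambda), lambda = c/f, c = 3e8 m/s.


lambda = c / f = 3.0000e+08 / 3.0507e+09 = 0.09833809 m
FSPL = 20 * log10(4*pi*11659/0.09833809) = 123.5 dB

123.5 dB


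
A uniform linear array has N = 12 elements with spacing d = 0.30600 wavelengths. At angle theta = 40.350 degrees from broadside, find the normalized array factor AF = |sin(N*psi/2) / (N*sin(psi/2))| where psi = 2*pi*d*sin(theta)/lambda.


psi = 2*pi*0.30600*sin(40.350 deg) = 1.244833 rad
AF = |sin(12*1.244833/2) / (12*sin(1.244833/2))| = 0.1325

0.1325


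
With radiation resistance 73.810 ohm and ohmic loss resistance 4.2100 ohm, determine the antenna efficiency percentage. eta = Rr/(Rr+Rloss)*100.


eta = 73.810 / (73.810 + 4.2100) * 100 = 94.60%

94.60%


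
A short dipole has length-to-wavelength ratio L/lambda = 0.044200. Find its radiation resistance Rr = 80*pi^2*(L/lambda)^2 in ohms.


Rr = 80 * pi^2 * (0.044200)^2 = 80 * 9.869604 * 1.953640e-03 = 1.543 ohm

1.543 ohm


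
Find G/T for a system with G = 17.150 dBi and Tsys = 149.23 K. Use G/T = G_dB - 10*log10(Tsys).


G/T = 17.150 - 10*log10(149.23) = 17.150 - 21.73856 = -4.589 dB/K

-4.589 dB/K


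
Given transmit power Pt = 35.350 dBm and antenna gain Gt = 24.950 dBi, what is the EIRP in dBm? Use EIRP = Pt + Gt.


EIRP = Pt + Gt = 35.350 + 24.950 = 60.30 dBm

60.30 dBm


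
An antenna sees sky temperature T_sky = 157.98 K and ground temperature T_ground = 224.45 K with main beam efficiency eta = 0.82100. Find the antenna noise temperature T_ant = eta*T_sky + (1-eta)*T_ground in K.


T_ant = 0.82100 * 157.98 + (1 - 0.82100) * 224.45 = 169.9 K

169.9 K


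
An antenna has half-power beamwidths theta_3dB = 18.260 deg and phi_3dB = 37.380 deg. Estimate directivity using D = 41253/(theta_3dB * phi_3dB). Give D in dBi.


D_linear = 41253 / (18.260 * 37.380) = 60.43875
D_dBi = 10 * log10(60.43875) = 17.81 dBi

17.81 dBi


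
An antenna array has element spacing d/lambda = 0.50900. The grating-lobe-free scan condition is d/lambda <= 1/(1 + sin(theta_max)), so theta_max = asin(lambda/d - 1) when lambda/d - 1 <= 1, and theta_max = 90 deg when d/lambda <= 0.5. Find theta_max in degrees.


lambda/d - 1 = 1/0.50900 - 1 = 0.9646365
theta_max = asin(0.9646365) = 74.72 deg

74.72 deg


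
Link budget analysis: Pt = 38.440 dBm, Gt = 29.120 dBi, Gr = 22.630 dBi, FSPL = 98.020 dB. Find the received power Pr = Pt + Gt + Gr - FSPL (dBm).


Pr = 38.440 + 29.120 + 22.630 - 98.020 = -7.83 dBm

-7.83 dBm


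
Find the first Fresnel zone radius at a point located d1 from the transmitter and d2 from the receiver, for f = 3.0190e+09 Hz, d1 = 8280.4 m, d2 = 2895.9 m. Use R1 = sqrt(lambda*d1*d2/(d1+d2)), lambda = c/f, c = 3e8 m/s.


lambda = c / f = 3.0000e+08 / 3.0190e+09 = 0.09937065 m
R1 = sqrt(0.09937065 * 8280.4 * 2895.9 / (8280.4 + 2895.9)) = 14.60 m

14.60 m


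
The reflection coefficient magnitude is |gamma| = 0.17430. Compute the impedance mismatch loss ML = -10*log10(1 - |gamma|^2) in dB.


ML = -10 * log10(1 - 0.17430^2) = -10 * log10(0.96961951) = 0.1340 dB

0.1340 dB


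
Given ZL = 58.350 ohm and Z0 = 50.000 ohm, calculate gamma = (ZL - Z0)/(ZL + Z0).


gamma = (58.350 - 50.000) / (58.350 + 50.000) = 0.07707

0.07707


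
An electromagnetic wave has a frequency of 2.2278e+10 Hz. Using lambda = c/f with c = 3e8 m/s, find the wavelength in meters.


lambda = c / f = 3.0000e+08 / 2.2278e+10 = 0.01347 m

0.01347 m


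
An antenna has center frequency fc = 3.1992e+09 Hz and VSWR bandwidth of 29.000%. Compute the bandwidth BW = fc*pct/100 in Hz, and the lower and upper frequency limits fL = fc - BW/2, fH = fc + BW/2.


BW = 3.1992e+09 * 29.000/100 = 9.277680e+08 Hz
fL = 3.1992e+09 - 9.277680e+08/2 = 2.735e+09 Hz
fH = 3.1992e+09 + 9.277680e+08/2 = 3.663e+09 Hz

BW=9.278e+08 Hz, fL=2.735e+09 Hz, fH=3.663e+09 Hz


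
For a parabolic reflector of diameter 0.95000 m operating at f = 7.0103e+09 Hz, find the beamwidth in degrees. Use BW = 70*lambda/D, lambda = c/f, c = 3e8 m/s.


lambda = c / f = 3.0000e+08 / 7.0103e+09 = 0.04279417 m
BW = 70 * 0.04279417 / 0.95000 = 3.153 deg

3.153 deg


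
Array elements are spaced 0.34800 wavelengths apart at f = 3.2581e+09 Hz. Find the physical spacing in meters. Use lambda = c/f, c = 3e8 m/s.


lambda = c / f = 3.0000e+08 / 3.2581e+09 = 0.09207821 m
d = 0.34800 * 0.09207821 = 0.03204 m

0.03204 m


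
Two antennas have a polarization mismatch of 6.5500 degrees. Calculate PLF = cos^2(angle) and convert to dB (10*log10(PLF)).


PLF_linear = cos^2(6.5500 deg) = 0.9869880
PLF_dB = 10 * log10(0.9869880) = -0.05688 dB

-0.05688 dB


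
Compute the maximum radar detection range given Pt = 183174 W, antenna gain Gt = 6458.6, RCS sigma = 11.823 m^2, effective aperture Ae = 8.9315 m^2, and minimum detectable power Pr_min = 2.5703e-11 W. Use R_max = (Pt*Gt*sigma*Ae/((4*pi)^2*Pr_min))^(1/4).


R^4 = 183174*6458.6*11.823*8.9315 / ((4*pi)^2 * 2.5703e-11) = 3.077873e+19
R_max = 3.077873e+19^0.25 = 74484 m

74484 m


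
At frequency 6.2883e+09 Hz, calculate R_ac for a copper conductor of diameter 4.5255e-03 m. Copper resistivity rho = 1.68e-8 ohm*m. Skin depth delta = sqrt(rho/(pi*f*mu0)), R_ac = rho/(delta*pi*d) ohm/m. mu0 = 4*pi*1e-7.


delta = sqrt(1.68e-8 / (pi * 6.2883e+09 * 4*pi*1e-7)) = 8.226368e-07 m
R_ac = 1.68e-8 / (8.226368e-07 * pi * 4.5255e-03) = 1.436 ohm/m

1.436 ohm/m


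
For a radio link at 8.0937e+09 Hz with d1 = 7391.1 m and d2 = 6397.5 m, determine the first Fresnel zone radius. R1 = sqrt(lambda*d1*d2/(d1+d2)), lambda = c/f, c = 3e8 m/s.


lambda = c / f = 3.0000e+08 / 8.0937e+09 = 0.03706587 m
R1 = sqrt(0.03706587 * 7391.1 * 6397.5 / (7391.1 + 6397.5)) = 11.27 m

11.27 m


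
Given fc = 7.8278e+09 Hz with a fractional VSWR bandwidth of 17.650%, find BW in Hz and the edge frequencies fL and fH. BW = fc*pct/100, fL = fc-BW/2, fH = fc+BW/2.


BW = 7.8278e+09 * 17.650/100 = 1.381607e+09 Hz
fL = 7.8278e+09 - 1.381607e+09/2 = 7.137e+09 Hz
fH = 7.8278e+09 + 1.381607e+09/2 = 8.519e+09 Hz

BW=1.382e+09 Hz, fL=7.137e+09 Hz, fH=8.519e+09 Hz


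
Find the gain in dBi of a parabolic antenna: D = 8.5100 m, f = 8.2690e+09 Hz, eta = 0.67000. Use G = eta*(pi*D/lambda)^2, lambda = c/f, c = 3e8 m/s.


lambda = c / f = 3.0000e+08 / 8.2690e+09 = 0.03628008 m
G_linear = 0.67000 * (pi * 8.5100 / 0.03628008)^2 = 363828.9
G_dBi = 10 * log10(363828.9) = 55.61 dBi

55.61 dBi


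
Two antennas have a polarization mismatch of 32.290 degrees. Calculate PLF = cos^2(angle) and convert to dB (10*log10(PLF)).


PLF_linear = cos^2(32.290 deg) = 0.7146252
PLF_dB = 10 * log10(0.7146252) = -1.459 dB

-1.459 dB


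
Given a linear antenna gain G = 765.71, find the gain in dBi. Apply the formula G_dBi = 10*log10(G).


G_dBi = 10 * log10(765.71) = 28.84 dBi

28.84 dBi


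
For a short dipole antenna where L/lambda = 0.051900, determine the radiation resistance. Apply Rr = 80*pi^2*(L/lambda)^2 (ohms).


Rr = 80 * pi^2 * (0.051900)^2 = 80 * 9.869604 * 2.693610e-03 = 2.127 ohm

2.127 ohm


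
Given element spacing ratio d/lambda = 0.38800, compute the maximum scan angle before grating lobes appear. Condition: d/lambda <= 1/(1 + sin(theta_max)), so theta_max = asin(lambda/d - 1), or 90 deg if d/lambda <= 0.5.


lambda/d - 1 = 1/0.38800 - 1 = 1.577320 >= 1
d/lambda <= 0.5, so the array can scan to endfire without grating lobes: theta_max = 90 deg

90 deg


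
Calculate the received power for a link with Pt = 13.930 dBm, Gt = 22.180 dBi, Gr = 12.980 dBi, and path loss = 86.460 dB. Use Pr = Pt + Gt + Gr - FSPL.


Pr = 13.930 + 22.180 + 12.980 - 86.460 = -37.37 dBm

-37.37 dBm


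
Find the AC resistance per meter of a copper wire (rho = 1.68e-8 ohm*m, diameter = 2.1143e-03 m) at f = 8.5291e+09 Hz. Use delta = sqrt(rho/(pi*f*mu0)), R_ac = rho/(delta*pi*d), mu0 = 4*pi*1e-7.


delta = sqrt(1.68e-8 / (pi * 8.5291e+09 * 4*pi*1e-7)) = 7.063552e-07 m
R_ac = 1.68e-8 / (7.063552e-07 * pi * 2.1143e-03) = 3.581 ohm/m

3.581 ohm/m


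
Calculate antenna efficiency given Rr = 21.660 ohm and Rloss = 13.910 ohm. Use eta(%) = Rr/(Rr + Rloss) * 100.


eta = 21.660 / (21.660 + 13.910) * 100 = 60.89%

60.89%


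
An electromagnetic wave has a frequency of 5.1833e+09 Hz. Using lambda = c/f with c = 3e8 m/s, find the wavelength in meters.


lambda = c / f = 3.0000e+08 / 5.1833e+09 = 0.05788 m

0.05788 m


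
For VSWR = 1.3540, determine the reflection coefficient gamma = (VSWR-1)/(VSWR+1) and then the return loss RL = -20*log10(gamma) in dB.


gamma = (1.3540 - 1) / (1.3540 + 1) = 0.1503823
RL = -20 * log10(0.1503823) = 16.46 dB

16.46 dB


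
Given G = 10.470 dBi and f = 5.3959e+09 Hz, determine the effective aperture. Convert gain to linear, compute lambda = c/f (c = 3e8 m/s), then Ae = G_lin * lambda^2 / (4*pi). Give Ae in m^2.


lambda = c / f = 3.0000e+08 / 5.3959e+09 = 0.05559777 m
G_linear = 10^(10.470/10) = 11.14295
Ae = G_linear * lambda^2 / (4*pi) = 11.14295 * 0.05559777^2 / (4*pi) = 2.741e-03 m^2

2.741e-03 m^2


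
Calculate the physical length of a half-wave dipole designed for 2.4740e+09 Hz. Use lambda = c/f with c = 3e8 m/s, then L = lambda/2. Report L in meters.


lambda = c / f = 3.0000e+08 / 2.4740e+09 = 0.1212611 m
L = lambda / 2 = 0.1212611 / 2 = 0.06063 m

0.06063 m


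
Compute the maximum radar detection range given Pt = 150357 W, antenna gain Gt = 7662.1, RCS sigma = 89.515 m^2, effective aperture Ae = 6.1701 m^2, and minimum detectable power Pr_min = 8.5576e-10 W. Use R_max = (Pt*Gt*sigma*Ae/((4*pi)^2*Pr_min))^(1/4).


R^4 = 150357*7662.1*89.515*6.1701 / ((4*pi)^2 * 8.5576e-10) = 4.708556e+18
R_max = 4.708556e+18^0.25 = 46582 m

46582 m


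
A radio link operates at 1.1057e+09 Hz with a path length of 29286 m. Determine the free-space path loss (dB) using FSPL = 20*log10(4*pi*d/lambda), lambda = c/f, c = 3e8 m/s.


lambda = c / f = 3.0000e+08 / 1.1057e+09 = 0.2713213 m
FSPL = 20 * log10(4*pi*29286/0.2713213) = 122.6 dB

122.6 dB


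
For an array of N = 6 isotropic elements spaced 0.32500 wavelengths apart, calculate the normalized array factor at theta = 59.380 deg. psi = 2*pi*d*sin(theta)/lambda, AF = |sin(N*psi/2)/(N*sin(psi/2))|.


psi = 2*pi*0.32500*sin(59.380 deg) = 1.757303 rad
AF = |sin(6*1.757303/2) / (6*sin(1.757303/2))| = 0.1835

0.1835


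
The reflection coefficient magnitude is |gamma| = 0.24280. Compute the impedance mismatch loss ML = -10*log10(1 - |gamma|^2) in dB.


ML = -10 * log10(1 - 0.24280^2) = -10 * log10(0.94104816) = 0.2639 dB

0.2639 dB


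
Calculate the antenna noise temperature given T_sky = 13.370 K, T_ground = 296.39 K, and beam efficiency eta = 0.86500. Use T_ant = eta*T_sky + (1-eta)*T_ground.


T_ant = 0.86500 * 13.370 + (1 - 0.86500) * 296.39 = 51.58 K

51.58 K


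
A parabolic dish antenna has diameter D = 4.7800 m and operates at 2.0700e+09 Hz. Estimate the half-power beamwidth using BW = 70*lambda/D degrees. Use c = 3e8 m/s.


lambda = c / f = 3.0000e+08 / 2.0700e+09 = 0.1449275 m
BW = 70 * 0.1449275 / 4.7800 = 2.122 deg

2.122 deg


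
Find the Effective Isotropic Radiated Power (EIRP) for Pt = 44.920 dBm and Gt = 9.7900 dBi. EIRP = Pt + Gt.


EIRP = Pt + Gt = 44.920 + 9.7900 = 54.71 dBm

54.71 dBm


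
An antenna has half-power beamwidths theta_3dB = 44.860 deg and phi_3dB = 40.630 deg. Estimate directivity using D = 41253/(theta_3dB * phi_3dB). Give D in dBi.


D_linear = 41253 / (44.860 * 40.630) = 22.63338
D_dBi = 10 * log10(22.63338) = 13.55 dBi

13.55 dBi


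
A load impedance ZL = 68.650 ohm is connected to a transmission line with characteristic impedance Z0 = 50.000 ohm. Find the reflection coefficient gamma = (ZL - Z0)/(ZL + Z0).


gamma = (68.650 - 50.000) / (68.650 + 50.000) = 0.1572

0.1572


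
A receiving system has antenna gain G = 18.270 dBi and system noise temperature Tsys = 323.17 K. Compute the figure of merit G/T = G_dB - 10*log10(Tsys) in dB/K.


G/T = 18.270 - 10*log10(323.17) = 18.270 - 25.09431 = -6.824 dB/K

-6.824 dB/K


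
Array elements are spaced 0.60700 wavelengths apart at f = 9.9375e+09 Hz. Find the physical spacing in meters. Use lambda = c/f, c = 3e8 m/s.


lambda = c / f = 3.0000e+08 / 9.9375e+09 = 0.03018868 m
d = 0.60700 * 0.03018868 = 0.01832 m

0.01832 m


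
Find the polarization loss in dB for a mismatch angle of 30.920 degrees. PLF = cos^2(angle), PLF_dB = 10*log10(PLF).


PLF_linear = cos^2(30.920 deg) = 0.7359677
PLF_dB = 10 * log10(0.7359677) = -1.331 dB

-1.331 dB


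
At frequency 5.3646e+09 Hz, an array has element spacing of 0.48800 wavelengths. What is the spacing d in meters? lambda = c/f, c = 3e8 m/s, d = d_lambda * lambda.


lambda = c / f = 3.0000e+08 / 5.3646e+09 = 0.05592216 m
d = 0.48800 * 0.05592216 = 0.02729 m

0.02729 m


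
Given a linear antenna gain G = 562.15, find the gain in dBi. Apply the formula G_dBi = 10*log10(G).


G_dBi = 10 * log10(562.15) = 27.50 dBi

27.50 dBi


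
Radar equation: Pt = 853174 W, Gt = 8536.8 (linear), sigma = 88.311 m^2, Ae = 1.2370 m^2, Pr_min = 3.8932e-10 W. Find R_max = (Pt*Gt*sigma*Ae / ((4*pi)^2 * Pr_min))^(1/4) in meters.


R^4 = 853174*8536.8*88.311*1.2370 / ((4*pi)^2 * 3.8932e-10) = 1.294168e+19
R_max = 1.294168e+19^0.25 = 59979 m

59979 m


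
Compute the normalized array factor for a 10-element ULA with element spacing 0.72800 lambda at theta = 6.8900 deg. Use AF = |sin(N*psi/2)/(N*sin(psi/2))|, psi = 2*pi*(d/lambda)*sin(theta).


psi = 2*pi*0.72800*sin(6.8900 deg) = 0.5487324 rad
AF = |sin(10*0.5487324/2) / (10*sin(0.5487324/2))| = 0.1430

0.1430


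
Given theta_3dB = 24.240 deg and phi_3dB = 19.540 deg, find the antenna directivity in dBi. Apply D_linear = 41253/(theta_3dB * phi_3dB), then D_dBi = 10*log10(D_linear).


D_linear = 41253 / (24.240 * 19.540) = 87.09603
D_dBi = 10 * log10(87.09603) = 19.40 dBi

19.40 dBi


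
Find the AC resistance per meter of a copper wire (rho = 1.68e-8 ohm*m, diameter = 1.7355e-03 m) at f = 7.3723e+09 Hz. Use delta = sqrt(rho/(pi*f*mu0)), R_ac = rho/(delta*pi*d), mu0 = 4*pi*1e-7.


delta = sqrt(1.68e-8 / (pi * 7.3723e+09 * 4*pi*1e-7)) = 7.597545e-07 m
R_ac = 1.68e-8 / (7.597545e-07 * pi * 1.7355e-03) = 4.056 ohm/m

4.056 ohm/m


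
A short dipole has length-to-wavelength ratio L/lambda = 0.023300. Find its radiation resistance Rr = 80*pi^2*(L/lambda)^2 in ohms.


Rr = 80 * pi^2 * (0.023300)^2 = 80 * 9.869604 * 5.428900e-04 = 0.4286 ohm

0.4286 ohm


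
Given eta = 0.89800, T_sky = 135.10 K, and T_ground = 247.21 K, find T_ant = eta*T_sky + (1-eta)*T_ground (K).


T_ant = 0.89800 * 135.10 + (1 - 0.89800) * 247.21 = 146.5 K

146.5 K


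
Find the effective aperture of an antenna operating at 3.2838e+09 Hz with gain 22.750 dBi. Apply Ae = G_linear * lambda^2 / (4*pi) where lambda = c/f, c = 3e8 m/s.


lambda = c / f = 3.0000e+08 / 3.2838e+09 = 0.09135757 m
G_linear = 10^(22.750/10) = 188.3649
Ae = G_linear * lambda^2 / (4*pi) = 188.3649 * 0.09135757^2 / (4*pi) = 0.1251 m^2

0.1251 m^2


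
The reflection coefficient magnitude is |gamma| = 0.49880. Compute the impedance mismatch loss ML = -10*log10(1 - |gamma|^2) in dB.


ML = -10 * log10(1 - 0.49880^2) = -10 * log10(0.75119856) = 1.242 dB

1.242 dB


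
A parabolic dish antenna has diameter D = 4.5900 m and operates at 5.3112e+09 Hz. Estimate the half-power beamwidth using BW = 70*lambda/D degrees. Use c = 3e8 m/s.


lambda = c / f = 3.0000e+08 / 5.3112e+09 = 0.05648441 m
BW = 70 * 0.05648441 / 4.5900 = 0.8614 deg

0.8614 deg


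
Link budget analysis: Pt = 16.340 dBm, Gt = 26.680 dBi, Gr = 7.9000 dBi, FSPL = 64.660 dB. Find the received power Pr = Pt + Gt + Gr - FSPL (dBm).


Pr = 16.340 + 26.680 + 7.9000 - 64.660 = -13.74 dBm

-13.74 dBm


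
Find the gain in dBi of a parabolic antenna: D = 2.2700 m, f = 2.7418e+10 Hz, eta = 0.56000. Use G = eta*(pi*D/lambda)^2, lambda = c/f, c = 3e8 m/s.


lambda = c / f = 3.0000e+08 / 2.7418e+10 = 0.01094172 m
G_linear = 0.56000 * (pi * 2.2700 / 0.01094172)^2 = 237885.7
G_dBi = 10 * log10(237885.7) = 53.76 dBi

53.76 dBi


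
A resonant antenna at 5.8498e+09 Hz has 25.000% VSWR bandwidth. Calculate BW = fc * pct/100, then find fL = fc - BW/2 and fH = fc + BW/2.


BW = 5.8498e+09 * 25.000/100 = 1.462450e+09 Hz
fL = 5.8498e+09 - 1.462450e+09/2 = 5.119e+09 Hz
fH = 5.8498e+09 + 1.462450e+09/2 = 6.581e+09 Hz

BW=1.462e+09 Hz, fL=5.119e+09 Hz, fH=6.581e+09 Hz


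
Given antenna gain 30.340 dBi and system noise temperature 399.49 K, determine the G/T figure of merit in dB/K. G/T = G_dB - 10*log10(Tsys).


G/T = 30.340 - 10*log10(399.49) = 30.340 - 26.01506 = 4.325 dB/K

4.325 dB/K


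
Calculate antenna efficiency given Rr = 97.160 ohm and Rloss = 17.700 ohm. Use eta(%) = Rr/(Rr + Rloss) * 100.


eta = 97.160 / (97.160 + 17.700) * 100 = 84.59%

84.59%


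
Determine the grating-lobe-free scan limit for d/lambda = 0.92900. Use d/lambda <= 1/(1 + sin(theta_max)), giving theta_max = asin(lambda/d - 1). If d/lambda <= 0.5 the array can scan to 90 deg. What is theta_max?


lambda/d - 1 = 1/0.92900 - 1 = 0.07642626
theta_max = asin(0.07642626) = 4.383 deg

4.383 deg


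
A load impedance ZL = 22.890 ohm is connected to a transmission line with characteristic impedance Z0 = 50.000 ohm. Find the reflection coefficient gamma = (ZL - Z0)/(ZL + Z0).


gamma = (22.890 - 50.000) / (22.890 + 50.000) = -0.3719

-0.3719


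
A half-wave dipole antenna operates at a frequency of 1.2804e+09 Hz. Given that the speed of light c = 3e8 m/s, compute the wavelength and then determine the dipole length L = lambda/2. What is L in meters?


lambda = c / f = 3.0000e+08 / 1.2804e+09 = 0.2343018 m
L = lambda / 2 = 0.2343018 / 2 = 0.1172 m

0.1172 m


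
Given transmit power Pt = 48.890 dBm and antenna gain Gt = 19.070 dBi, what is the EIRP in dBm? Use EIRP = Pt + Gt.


EIRP = Pt + Gt = 48.890 + 19.070 = 67.96 dBm

67.96 dBm


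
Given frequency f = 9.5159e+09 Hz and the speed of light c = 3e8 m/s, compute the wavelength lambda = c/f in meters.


lambda = c / f = 3.0000e+08 / 9.5159e+09 = 0.03153 m

0.03153 m


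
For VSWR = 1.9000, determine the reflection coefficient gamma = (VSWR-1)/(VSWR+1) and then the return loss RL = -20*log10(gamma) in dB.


gamma = (1.9000 - 1) / (1.9000 + 1) = 0.3103448
RL = -20 * log10(0.3103448) = 10.16 dB

10.16 dB


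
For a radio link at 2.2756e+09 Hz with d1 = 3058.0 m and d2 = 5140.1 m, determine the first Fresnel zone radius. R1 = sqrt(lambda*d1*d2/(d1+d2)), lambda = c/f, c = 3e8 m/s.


lambda = c / f = 3.0000e+08 / 2.2756e+09 = 0.1318334 m
R1 = sqrt(0.1318334 * 3058.0 * 5140.1 / (3058.0 + 5140.1)) = 15.90 m

15.90 m


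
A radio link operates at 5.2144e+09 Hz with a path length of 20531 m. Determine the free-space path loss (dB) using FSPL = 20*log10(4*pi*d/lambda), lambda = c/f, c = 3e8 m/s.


lambda = c / f = 3.0000e+08 / 5.2144e+09 = 0.05753299 m
FSPL = 20 * log10(4*pi*20531/0.05753299) = 133.0 dB

133.0 dB


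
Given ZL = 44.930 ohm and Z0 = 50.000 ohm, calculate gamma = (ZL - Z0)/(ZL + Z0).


gamma = (44.930 - 50.000) / (44.930 + 50.000) = -0.05341

-0.05341


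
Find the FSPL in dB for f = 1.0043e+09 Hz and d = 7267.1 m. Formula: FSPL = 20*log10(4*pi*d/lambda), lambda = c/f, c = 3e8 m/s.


lambda = c / f = 3.0000e+08 / 1.0043e+09 = 0.2987155 m
FSPL = 20 * log10(4*pi*7267.1/0.2987155) = 109.7 dB

109.7 dB


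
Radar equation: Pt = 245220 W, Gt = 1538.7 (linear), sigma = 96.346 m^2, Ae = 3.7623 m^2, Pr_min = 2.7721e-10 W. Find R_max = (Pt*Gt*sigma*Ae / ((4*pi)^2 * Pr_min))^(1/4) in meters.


R^4 = 245220*1538.7*96.346*3.7623 / ((4*pi)^2 * 2.7721e-10) = 3.124412e+18
R_max = 3.124412e+18^0.25 = 42043 m

42043 m


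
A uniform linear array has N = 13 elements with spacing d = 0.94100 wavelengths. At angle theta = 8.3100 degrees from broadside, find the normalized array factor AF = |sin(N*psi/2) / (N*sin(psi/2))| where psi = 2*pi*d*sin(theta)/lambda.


psi = 2*pi*0.94100*sin(8.3100 deg) = 0.8545239 rad
AF = |sin(13*0.8545239/2) / (13*sin(0.8545239/2))| = 0.1236

0.1236


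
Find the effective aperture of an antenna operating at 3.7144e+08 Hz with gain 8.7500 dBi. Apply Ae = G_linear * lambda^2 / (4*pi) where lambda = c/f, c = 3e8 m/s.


lambda = c / f = 3.0000e+08 / 3.7144e+08 = 0.8076675 m
G_linear = 10^(8.7500/10) = 7.498942
Ae = G_linear * lambda^2 / (4*pi) = 7.498942 * 0.8076675^2 / (4*pi) = 0.3893 m^2

0.3893 m^2


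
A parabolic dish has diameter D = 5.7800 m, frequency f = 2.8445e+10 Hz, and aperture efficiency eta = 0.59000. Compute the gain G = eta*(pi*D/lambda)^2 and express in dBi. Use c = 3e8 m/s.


lambda = c / f = 3.0000e+08 / 2.8445e+10 = 0.01054667 m
G_linear = 0.59000 * (pi * 5.7800 / 0.01054667)^2 = 1.748947e+06
G_dBi = 10 * log10(1.748947e+06) = 62.43 dBi

62.43 dBi


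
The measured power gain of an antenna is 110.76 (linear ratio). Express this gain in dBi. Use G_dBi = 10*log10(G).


G_dBi = 10 * log10(110.76) = 20.44 dBi

20.44 dBi


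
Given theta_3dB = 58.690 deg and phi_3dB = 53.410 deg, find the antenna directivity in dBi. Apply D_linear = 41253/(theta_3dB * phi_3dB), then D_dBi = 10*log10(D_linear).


D_linear = 41253 / (58.690 * 53.410) = 13.16039
D_dBi = 10 * log10(13.16039) = 11.19 dBi

11.19 dBi


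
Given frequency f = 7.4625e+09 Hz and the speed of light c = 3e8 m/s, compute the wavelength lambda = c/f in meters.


lambda = c / f = 3.0000e+08 / 7.4625e+09 = 0.04020 m

0.04020 m


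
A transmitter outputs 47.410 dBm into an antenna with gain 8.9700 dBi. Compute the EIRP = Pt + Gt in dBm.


EIRP = Pt + Gt = 47.410 + 8.9700 = 56.38 dBm

56.38 dBm


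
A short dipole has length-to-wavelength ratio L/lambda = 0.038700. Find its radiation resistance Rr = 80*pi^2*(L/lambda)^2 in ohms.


Rr = 80 * pi^2 * (0.038700)^2 = 80 * 9.869604 * 1.497690e-03 = 1.183 ohm

1.183 ohm


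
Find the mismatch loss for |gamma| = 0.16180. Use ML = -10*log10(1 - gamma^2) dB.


ML = -10 * log10(1 - 0.16180^2) = -10 * log10(0.97382076) = 0.1152 dB

0.1152 dB


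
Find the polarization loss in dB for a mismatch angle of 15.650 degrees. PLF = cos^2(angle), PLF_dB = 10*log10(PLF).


PLF_linear = cos^2(15.650 deg) = 0.9272294
PLF_dB = 10 * log10(0.9272294) = -0.3281 dB

-0.3281 dB


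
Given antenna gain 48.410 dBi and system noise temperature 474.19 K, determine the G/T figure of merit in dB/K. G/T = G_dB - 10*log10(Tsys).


G/T = 48.410 - 10*log10(474.19) = 48.410 - 26.75952 = 21.65 dB/K

21.65 dB/K


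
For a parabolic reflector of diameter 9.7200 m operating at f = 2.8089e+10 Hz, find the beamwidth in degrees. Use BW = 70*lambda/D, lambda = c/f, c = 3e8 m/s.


lambda = c / f = 3.0000e+08 / 2.8089e+10 = 0.01068034 m
BW = 70 * 0.01068034 / 9.7200 = 0.07692 deg

0.07692 deg


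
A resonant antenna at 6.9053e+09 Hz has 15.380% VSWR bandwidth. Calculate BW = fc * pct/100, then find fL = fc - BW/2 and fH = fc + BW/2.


BW = 6.9053e+09 * 15.380/100 = 1.062035e+09 Hz
fL = 6.9053e+09 - 1.062035e+09/2 = 6.374e+09 Hz
fH = 6.9053e+09 + 1.062035e+09/2 = 7.436e+09 Hz

BW=1.062e+09 Hz, fL=6.374e+09 Hz, fH=7.436e+09 Hz


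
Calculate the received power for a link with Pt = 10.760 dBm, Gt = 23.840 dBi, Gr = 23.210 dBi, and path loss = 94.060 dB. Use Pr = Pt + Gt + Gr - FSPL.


Pr = 10.760 + 23.840 + 23.210 - 94.060 = -36.25 dBm

-36.25 dBm


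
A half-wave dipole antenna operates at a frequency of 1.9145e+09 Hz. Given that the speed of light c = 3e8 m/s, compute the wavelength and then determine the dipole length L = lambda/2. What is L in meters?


lambda = c / f = 3.0000e+08 / 1.9145e+09 = 0.1566989 m
L = lambda / 2 = 0.1566989 / 2 = 0.07835 m

0.07835 m


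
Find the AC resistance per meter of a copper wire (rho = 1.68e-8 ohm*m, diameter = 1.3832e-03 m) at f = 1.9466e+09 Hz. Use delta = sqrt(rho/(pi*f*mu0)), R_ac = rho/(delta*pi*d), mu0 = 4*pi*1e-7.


delta = sqrt(1.68e-8 / (pi * 1.9466e+09 * 4*pi*1e-7)) = 1.478551e-06 m
R_ac = 1.68e-8 / (1.478551e-06 * pi * 1.3832e-03) = 2.615 ohm/m

2.615 ohm/m


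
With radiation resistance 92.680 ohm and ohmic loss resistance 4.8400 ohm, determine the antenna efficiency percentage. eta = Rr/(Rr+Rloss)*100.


eta = 92.680 / (92.680 + 4.8400) * 100 = 95.04%

95.04%


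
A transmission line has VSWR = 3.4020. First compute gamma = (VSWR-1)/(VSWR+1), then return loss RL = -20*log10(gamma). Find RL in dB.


gamma = (3.4020 - 1) / (3.4020 + 1) = 0.5456611
RL = -20 * log10(0.5456611) = 5.262 dB

5.262 dB


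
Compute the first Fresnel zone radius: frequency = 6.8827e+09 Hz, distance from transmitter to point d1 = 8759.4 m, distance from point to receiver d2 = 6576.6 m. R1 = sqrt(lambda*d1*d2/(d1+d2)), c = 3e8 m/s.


lambda = c / f = 3.0000e+08 / 6.8827e+09 = 0.04358755 m
R1 = sqrt(0.04358755 * 8759.4 * 6576.6 / (8759.4 + 6576.6)) = 12.80 m

12.80 m


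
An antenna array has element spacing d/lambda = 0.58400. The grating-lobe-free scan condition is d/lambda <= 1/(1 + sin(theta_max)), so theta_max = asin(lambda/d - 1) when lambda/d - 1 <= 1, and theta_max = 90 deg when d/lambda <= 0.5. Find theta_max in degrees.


lambda/d - 1 = 1/0.58400 - 1 = 0.7123288
theta_max = asin(0.7123288) = 45.42 deg

45.42 deg


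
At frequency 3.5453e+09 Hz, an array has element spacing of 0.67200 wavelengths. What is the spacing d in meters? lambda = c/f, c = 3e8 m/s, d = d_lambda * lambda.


lambda = c / f = 3.0000e+08 / 3.5453e+09 = 0.08461907 m
d = 0.67200 * 0.08461907 = 0.05686 m

0.05686 m


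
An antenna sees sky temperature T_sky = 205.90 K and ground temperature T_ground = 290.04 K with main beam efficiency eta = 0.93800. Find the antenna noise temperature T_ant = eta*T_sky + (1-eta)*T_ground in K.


T_ant = 0.93800 * 205.90 + (1 - 0.93800) * 290.04 = 211.1 K

211.1 K


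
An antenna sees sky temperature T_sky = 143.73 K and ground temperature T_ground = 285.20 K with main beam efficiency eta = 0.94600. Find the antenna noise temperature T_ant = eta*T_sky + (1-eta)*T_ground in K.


T_ant = 0.94600 * 143.73 + (1 - 0.94600) * 285.20 = 151.4 K

151.4 K


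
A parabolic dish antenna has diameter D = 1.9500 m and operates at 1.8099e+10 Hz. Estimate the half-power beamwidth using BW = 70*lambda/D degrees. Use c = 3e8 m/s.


lambda = c / f = 3.0000e+08 / 1.8099e+10 = 0.01657550 m
BW = 70 * 0.01657550 / 1.9500 = 0.5950 deg

0.5950 deg


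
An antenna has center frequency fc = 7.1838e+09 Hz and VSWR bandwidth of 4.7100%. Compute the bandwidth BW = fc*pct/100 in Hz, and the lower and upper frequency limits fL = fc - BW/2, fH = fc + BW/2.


BW = 7.1838e+09 * 4.7100/100 = 3.383570e+08 Hz
fL = 7.1838e+09 - 3.383570e+08/2 = 7.015e+09 Hz
fH = 7.1838e+09 + 3.383570e+08/2 = 7.353e+09 Hz

BW=3.384e+08 Hz, fL=7.015e+09 Hz, fH=7.353e+09 Hz


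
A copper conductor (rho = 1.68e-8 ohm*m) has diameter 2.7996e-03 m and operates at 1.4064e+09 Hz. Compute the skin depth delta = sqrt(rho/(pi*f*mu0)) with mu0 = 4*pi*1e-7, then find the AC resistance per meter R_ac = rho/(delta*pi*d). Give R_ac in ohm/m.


delta = sqrt(1.68e-8 / (pi * 1.4064e+09 * 4*pi*1e-7)) = 1.739484e-06 m
R_ac = 1.68e-8 / (1.739484e-06 * pi * 2.7996e-03) = 1.098 ohm/m

1.098 ohm/m


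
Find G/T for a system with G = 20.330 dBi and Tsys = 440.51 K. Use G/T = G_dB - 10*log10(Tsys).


G/T = 20.330 - 10*log10(440.51) = 20.330 - 26.43956 = -6.110 dB/K

-6.110 dB/K


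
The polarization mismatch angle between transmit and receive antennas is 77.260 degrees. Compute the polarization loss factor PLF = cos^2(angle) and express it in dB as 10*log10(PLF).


PLF_linear = cos^2(77.260 deg) = 0.04863225
PLF_dB = 10 * log10(0.04863225) = -13.13 dB

-13.13 dB


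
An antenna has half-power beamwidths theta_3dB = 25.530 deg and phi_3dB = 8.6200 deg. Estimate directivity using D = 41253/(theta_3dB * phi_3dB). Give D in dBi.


D_linear = 41253 / (25.530 * 8.6200) = 187.4552
D_dBi = 10 * log10(187.4552) = 22.73 dBi

22.73 dBi


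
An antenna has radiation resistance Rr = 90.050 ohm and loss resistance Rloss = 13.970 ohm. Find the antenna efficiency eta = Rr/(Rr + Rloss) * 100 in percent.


eta = 90.050 / (90.050 + 13.970) * 100 = 86.57%

86.57%


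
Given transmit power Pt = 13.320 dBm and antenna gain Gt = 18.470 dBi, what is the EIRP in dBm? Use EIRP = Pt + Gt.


EIRP = Pt + Gt = 13.320 + 18.470 = 31.79 dBm

31.79 dBm


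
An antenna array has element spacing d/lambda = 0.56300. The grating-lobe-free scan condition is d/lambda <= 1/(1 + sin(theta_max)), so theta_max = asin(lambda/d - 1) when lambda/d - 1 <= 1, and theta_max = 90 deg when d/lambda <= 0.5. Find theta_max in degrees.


lambda/d - 1 = 1/0.56300 - 1 = 0.7761989
theta_max = asin(0.7761989) = 50.91 deg

50.91 deg


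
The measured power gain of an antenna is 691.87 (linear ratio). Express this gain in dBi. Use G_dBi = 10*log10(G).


G_dBi = 10 * log10(691.87) = 28.40 dBi

28.40 dBi


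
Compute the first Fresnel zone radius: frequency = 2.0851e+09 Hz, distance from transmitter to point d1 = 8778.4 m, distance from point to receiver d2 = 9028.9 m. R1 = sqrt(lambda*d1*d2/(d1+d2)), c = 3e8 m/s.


lambda = c / f = 3.0000e+08 / 2.0851e+09 = 0.1438780 m
R1 = sqrt(0.1438780 * 8778.4 * 9028.9 / (8778.4 + 9028.9)) = 25.31 m

25.31 m


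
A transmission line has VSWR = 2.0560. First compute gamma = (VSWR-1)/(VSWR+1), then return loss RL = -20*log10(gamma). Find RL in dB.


gamma = (2.0560 - 1) / (2.0560 + 1) = 0.3455497
RL = -20 * log10(0.3455497) = 9.230 dB

9.230 dB


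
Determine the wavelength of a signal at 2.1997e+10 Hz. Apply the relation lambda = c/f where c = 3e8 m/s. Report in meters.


lambda = c / f = 3.0000e+08 / 2.1997e+10 = 0.01364 m

0.01364 m


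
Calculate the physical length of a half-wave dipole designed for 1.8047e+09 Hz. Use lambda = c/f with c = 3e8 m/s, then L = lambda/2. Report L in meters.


lambda = c / f = 3.0000e+08 / 1.8047e+09 = 0.1662326 m
L = lambda / 2 = 0.1662326 / 2 = 0.08312 m

0.08312 m


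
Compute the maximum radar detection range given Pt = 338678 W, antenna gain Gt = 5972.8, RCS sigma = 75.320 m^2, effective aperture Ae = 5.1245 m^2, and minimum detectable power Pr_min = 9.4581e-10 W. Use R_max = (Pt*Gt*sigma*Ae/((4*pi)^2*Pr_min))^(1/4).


R^4 = 338678*5972.8*75.320*5.1245 / ((4*pi)^2 * 9.4581e-10) = 5.227609e+18
R_max = 5.227609e+18^0.25 = 47816 m

47816 m


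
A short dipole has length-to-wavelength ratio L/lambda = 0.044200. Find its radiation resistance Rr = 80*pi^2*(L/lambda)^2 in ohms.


Rr = 80 * pi^2 * (0.044200)^2 = 80 * 9.869604 * 1.953640e-03 = 1.543 ohm

1.543 ohm


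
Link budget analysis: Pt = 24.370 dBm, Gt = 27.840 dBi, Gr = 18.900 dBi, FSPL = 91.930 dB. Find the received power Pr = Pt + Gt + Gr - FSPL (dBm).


Pr = 24.370 + 27.840 + 18.900 - 91.930 = -20.82 dBm

-20.82 dBm


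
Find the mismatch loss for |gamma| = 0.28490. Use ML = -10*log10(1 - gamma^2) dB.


ML = -10 * log10(1 - 0.28490^2) = -10 * log10(0.91883199) = 0.3676 dB

0.3676 dB


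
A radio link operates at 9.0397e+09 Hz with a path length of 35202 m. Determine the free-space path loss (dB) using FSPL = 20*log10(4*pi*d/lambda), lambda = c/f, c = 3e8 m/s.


lambda = c / f = 3.0000e+08 / 9.0397e+09 = 0.03318694 m
FSPL = 20 * log10(4*pi*35202/0.03318694) = 142.5 dB

142.5 dB


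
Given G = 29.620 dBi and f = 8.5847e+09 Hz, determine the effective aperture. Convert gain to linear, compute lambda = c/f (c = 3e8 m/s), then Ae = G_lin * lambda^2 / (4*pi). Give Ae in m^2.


lambda = c / f = 3.0000e+08 / 8.5847e+09 = 0.03494589 m
G_linear = 10^(29.620/10) = 916.2205
Ae = G_linear * lambda^2 / (4*pi) = 916.2205 * 0.03494589^2 / (4*pi) = 0.08904 m^2

0.08904 m^2


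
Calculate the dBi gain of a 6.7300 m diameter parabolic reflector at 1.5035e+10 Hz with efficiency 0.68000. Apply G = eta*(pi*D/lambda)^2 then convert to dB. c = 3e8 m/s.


lambda = c / f = 3.0000e+08 / 1.5035e+10 = 0.01995344 m
G_linear = 0.68000 * (pi * 6.7300 / 0.01995344)^2 = 763489.8
G_dBi = 10 * log10(763489.8) = 58.83 dBi

58.83 dBi


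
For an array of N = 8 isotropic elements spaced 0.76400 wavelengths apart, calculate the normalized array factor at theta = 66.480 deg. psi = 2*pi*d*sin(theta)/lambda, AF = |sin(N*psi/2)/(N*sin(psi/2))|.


psi = 2*pi*0.76400*sin(66.480 deg) = 4.401544 rad
AF = |sin(8*4.401544/2) / (8*sin(4.401544/2))| = 0.1465

0.1465


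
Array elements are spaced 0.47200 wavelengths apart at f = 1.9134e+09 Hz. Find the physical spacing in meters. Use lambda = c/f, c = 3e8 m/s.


lambda = c / f = 3.0000e+08 / 1.9134e+09 = 0.1567890 m
d = 0.47200 * 0.1567890 = 0.07400 m

0.07400 m


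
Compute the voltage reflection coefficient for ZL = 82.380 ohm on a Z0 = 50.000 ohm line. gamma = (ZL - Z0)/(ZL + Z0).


gamma = (82.380 - 50.000) / (82.380 + 50.000) = 0.2446

0.2446


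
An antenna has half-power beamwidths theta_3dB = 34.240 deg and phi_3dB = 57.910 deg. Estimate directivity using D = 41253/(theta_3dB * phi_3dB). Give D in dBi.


D_linear = 41253 / (34.240 * 57.910) = 20.80502
D_dBi = 10 * log10(20.80502) = 13.18 dBi

13.18 dBi


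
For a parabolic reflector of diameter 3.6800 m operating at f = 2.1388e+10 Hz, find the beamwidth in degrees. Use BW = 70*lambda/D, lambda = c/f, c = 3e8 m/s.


lambda = c / f = 3.0000e+08 / 2.1388e+10 = 0.01402656 m
BW = 70 * 0.01402656 / 3.6800 = 0.2668 deg

0.2668 deg


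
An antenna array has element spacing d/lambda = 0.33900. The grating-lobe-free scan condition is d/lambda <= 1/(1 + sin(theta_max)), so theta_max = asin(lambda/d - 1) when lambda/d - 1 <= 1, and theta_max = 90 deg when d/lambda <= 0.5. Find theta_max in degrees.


lambda/d - 1 = 1/0.33900 - 1 = 1.949853 >= 1
d/lambda <= 0.5, so the array can scan to endfire without grating lobes: theta_max = 90 deg

90 deg


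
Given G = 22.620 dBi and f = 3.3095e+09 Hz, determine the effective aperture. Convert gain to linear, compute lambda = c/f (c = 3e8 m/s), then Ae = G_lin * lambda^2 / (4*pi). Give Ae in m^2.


lambda = c / f = 3.0000e+08 / 3.3095e+09 = 0.09064813 m
G_linear = 10^(22.620/10) = 182.8100
Ae = G_linear * lambda^2 / (4*pi) = 182.8100 * 0.09064813^2 / (4*pi) = 0.1195 m^2

0.1195 m^2


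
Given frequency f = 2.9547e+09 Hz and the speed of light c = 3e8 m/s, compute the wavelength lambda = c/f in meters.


lambda = c / f = 3.0000e+08 / 2.9547e+09 = 0.1015 m

0.1015 m


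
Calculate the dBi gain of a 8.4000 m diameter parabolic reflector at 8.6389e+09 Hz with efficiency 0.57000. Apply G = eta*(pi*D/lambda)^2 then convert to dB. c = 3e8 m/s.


lambda = c / f = 3.0000e+08 / 8.6389e+09 = 0.03472664 m
G_linear = 0.57000 * (pi * 8.4000 / 0.03472664)^2 = 329160.4
G_dBi = 10 * log10(329160.4) = 55.17 dBi

55.17 dBi


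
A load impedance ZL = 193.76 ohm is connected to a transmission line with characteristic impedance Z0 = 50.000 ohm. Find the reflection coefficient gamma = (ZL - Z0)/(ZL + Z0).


gamma = (193.76 - 50.000) / (193.76 + 50.000) = 0.5898

0.5898


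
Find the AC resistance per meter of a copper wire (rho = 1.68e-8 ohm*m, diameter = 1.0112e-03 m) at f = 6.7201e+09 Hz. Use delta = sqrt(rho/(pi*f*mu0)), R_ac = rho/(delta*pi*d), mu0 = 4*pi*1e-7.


delta = sqrt(1.68e-8 / (pi * 6.7201e+09 * 4*pi*1e-7)) = 7.957688e-07 m
R_ac = 1.68e-8 / (7.957688e-07 * pi * 1.0112e-03) = 6.646 ohm/m

6.646 ohm/m


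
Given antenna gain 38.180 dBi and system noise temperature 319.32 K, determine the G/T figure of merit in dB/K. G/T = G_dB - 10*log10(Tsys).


G/T = 38.180 - 10*log10(319.32) = 38.180 - 25.04226 = 13.14 dB/K

13.14 dB/K


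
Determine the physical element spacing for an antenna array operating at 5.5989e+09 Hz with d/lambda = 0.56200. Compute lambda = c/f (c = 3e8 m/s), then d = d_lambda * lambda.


lambda = c / f = 3.0000e+08 / 5.5989e+09 = 0.05358195 m
d = 0.56200 * 0.05358195 = 0.03011 m

0.03011 m


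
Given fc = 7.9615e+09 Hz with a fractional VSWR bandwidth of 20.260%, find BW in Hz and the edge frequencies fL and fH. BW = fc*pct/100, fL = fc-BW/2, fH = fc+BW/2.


BW = 7.9615e+09 * 20.260/100 = 1.613000e+09 Hz
fL = 7.9615e+09 - 1.613000e+09/2 = 7.155e+09 Hz
fH = 7.9615e+09 + 1.613000e+09/2 = 8.768e+09 Hz

BW=1.613e+09 Hz, fL=7.155e+09 Hz, fH=8.768e+09 Hz


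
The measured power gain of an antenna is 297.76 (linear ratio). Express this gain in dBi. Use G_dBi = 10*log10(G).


G_dBi = 10 * log10(297.76) = 24.74 dBi

24.74 dBi


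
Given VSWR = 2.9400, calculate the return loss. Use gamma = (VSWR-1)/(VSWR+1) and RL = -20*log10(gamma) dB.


gamma = (2.9400 - 1) / (2.9400 + 1) = 0.4923858
RL = -20 * log10(0.4923858) = 6.154 dB

6.154 dB


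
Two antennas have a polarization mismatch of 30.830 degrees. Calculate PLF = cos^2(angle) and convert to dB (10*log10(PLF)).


PLF_linear = cos^2(30.830 deg) = 0.7373514
PLF_dB = 10 * log10(0.7373514) = -1.323 dB

-1.323 dB


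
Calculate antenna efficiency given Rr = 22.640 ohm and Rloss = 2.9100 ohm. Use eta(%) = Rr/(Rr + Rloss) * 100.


eta = 22.640 / (22.640 + 2.9100) * 100 = 88.61%

88.61%


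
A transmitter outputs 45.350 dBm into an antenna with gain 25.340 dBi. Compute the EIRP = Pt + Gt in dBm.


EIRP = Pt + Gt = 45.350 + 25.340 = 70.69 dBm

70.69 dBm
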